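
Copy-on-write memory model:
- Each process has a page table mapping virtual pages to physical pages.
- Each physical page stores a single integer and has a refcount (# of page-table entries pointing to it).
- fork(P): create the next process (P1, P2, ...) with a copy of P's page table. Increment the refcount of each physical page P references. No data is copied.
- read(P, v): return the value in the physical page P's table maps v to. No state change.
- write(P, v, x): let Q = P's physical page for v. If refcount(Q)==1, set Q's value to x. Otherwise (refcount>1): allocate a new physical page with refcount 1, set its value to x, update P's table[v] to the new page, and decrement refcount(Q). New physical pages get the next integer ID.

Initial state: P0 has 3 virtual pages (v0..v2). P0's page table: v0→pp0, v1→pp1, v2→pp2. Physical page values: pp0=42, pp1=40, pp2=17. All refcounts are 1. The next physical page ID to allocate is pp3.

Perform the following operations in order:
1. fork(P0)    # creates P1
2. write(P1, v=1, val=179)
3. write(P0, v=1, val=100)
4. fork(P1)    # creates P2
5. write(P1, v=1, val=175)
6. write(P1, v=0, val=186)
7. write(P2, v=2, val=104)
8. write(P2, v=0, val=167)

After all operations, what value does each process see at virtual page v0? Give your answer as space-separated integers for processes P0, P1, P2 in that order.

Answer: 42 186 167

Derivation:
Op 1: fork(P0) -> P1. 3 ppages; refcounts: pp0:2 pp1:2 pp2:2
Op 2: write(P1, v1, 179). refcount(pp1)=2>1 -> COPY to pp3. 4 ppages; refcounts: pp0:2 pp1:1 pp2:2 pp3:1
Op 3: write(P0, v1, 100). refcount(pp1)=1 -> write in place. 4 ppages; refcounts: pp0:2 pp1:1 pp2:2 pp3:1
Op 4: fork(P1) -> P2. 4 ppages; refcounts: pp0:3 pp1:1 pp2:3 pp3:2
Op 5: write(P1, v1, 175). refcount(pp3)=2>1 -> COPY to pp4. 5 ppages; refcounts: pp0:3 pp1:1 pp2:3 pp3:1 pp4:1
Op 6: write(P1, v0, 186). refcount(pp0)=3>1 -> COPY to pp5. 6 ppages; refcounts: pp0:2 pp1:1 pp2:3 pp3:1 pp4:1 pp5:1
Op 7: write(P2, v2, 104). refcount(pp2)=3>1 -> COPY to pp6. 7 ppages; refcounts: pp0:2 pp1:1 pp2:2 pp3:1 pp4:1 pp5:1 pp6:1
Op 8: write(P2, v0, 167). refcount(pp0)=2>1 -> COPY to pp7. 8 ppages; refcounts: pp0:1 pp1:1 pp2:2 pp3:1 pp4:1 pp5:1 pp6:1 pp7:1
P0: v0 -> pp0 = 42
P1: v0 -> pp5 = 186
P2: v0 -> pp7 = 167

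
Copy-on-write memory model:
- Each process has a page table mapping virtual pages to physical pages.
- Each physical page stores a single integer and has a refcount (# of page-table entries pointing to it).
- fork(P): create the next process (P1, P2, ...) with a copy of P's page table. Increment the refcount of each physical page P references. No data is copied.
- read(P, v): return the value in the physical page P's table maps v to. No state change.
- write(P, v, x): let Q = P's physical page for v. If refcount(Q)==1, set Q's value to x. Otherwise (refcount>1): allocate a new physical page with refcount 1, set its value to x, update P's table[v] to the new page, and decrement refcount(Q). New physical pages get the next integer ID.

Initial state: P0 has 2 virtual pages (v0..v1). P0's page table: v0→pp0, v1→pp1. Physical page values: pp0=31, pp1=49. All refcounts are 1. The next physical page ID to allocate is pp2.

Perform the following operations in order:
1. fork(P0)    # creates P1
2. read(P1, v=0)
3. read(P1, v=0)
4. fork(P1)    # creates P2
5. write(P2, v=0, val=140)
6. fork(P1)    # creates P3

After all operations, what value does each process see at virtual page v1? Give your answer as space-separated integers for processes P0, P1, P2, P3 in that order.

Op 1: fork(P0) -> P1. 2 ppages; refcounts: pp0:2 pp1:2
Op 2: read(P1, v0) -> 31. No state change.
Op 3: read(P1, v0) -> 31. No state change.
Op 4: fork(P1) -> P2. 2 ppages; refcounts: pp0:3 pp1:3
Op 5: write(P2, v0, 140). refcount(pp0)=3>1 -> COPY to pp2. 3 ppages; refcounts: pp0:2 pp1:3 pp2:1
Op 6: fork(P1) -> P3. 3 ppages; refcounts: pp0:3 pp1:4 pp2:1
P0: v1 -> pp1 = 49
P1: v1 -> pp1 = 49
P2: v1 -> pp1 = 49
P3: v1 -> pp1 = 49

Answer: 49 49 49 49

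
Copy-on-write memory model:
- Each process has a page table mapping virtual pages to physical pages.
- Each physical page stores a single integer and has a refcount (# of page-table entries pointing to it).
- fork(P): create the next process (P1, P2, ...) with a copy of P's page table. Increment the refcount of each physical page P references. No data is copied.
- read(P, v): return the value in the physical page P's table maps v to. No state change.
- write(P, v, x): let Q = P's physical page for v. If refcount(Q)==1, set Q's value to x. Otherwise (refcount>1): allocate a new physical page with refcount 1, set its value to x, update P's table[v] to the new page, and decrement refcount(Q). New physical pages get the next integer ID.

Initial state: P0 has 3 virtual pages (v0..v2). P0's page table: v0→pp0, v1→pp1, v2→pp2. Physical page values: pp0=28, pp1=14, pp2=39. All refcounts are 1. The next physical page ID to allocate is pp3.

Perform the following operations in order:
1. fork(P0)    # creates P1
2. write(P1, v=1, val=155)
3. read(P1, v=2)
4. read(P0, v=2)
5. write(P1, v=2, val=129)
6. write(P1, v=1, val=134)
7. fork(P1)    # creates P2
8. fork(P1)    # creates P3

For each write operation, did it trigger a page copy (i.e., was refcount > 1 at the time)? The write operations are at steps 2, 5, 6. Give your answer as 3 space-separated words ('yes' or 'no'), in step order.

Op 1: fork(P0) -> P1. 3 ppages; refcounts: pp0:2 pp1:2 pp2:2
Op 2: write(P1, v1, 155). refcount(pp1)=2>1 -> COPY to pp3. 4 ppages; refcounts: pp0:2 pp1:1 pp2:2 pp3:1
Op 3: read(P1, v2) -> 39. No state change.
Op 4: read(P0, v2) -> 39. No state change.
Op 5: write(P1, v2, 129). refcount(pp2)=2>1 -> COPY to pp4. 5 ppages; refcounts: pp0:2 pp1:1 pp2:1 pp3:1 pp4:1
Op 6: write(P1, v1, 134). refcount(pp3)=1 -> write in place. 5 ppages; refcounts: pp0:2 pp1:1 pp2:1 pp3:1 pp4:1
Op 7: fork(P1) -> P2. 5 ppages; refcounts: pp0:3 pp1:1 pp2:1 pp3:2 pp4:2
Op 8: fork(P1) -> P3. 5 ppages; refcounts: pp0:4 pp1:1 pp2:1 pp3:3 pp4:3

yes yes no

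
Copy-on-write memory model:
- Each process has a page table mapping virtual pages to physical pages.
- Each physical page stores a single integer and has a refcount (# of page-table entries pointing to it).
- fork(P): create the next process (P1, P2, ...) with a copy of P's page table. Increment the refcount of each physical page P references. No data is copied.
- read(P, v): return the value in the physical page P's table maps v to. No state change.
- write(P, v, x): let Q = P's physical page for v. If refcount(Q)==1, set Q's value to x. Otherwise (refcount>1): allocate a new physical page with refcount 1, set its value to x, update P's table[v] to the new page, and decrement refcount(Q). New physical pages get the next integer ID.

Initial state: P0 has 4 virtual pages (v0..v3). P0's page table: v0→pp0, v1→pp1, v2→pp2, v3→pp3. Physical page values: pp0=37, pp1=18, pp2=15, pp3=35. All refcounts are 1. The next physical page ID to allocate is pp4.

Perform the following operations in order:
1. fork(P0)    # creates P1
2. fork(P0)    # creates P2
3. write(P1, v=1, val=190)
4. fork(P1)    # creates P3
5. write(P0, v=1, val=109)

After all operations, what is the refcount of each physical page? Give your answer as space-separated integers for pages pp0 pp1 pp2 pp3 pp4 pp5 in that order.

Answer: 4 1 4 4 2 1

Derivation:
Op 1: fork(P0) -> P1. 4 ppages; refcounts: pp0:2 pp1:2 pp2:2 pp3:2
Op 2: fork(P0) -> P2. 4 ppages; refcounts: pp0:3 pp1:3 pp2:3 pp3:3
Op 3: write(P1, v1, 190). refcount(pp1)=3>1 -> COPY to pp4. 5 ppages; refcounts: pp0:3 pp1:2 pp2:3 pp3:3 pp4:1
Op 4: fork(P1) -> P3. 5 ppages; refcounts: pp0:4 pp1:2 pp2:4 pp3:4 pp4:2
Op 5: write(P0, v1, 109). refcount(pp1)=2>1 -> COPY to pp5. 6 ppages; refcounts: pp0:4 pp1:1 pp2:4 pp3:4 pp4:2 pp5:1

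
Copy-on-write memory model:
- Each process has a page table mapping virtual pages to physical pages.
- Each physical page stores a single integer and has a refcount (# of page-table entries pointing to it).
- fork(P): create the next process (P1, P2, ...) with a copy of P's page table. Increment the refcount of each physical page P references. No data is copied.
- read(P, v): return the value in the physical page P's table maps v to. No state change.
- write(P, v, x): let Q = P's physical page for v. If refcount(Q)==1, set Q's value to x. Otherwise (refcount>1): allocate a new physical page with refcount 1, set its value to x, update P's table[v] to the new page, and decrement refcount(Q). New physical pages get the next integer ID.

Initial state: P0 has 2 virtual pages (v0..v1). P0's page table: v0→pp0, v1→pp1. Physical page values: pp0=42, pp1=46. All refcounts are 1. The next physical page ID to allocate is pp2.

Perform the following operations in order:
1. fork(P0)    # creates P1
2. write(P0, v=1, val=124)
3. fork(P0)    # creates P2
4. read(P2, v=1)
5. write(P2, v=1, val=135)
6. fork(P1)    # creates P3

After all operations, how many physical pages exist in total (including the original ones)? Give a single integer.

Op 1: fork(P0) -> P1. 2 ppages; refcounts: pp0:2 pp1:2
Op 2: write(P0, v1, 124). refcount(pp1)=2>1 -> COPY to pp2. 3 ppages; refcounts: pp0:2 pp1:1 pp2:1
Op 3: fork(P0) -> P2. 3 ppages; refcounts: pp0:3 pp1:1 pp2:2
Op 4: read(P2, v1) -> 124. No state change.
Op 5: write(P2, v1, 135). refcount(pp2)=2>1 -> COPY to pp3. 4 ppages; refcounts: pp0:3 pp1:1 pp2:1 pp3:1
Op 6: fork(P1) -> P3. 4 ppages; refcounts: pp0:4 pp1:2 pp2:1 pp3:1

Answer: 4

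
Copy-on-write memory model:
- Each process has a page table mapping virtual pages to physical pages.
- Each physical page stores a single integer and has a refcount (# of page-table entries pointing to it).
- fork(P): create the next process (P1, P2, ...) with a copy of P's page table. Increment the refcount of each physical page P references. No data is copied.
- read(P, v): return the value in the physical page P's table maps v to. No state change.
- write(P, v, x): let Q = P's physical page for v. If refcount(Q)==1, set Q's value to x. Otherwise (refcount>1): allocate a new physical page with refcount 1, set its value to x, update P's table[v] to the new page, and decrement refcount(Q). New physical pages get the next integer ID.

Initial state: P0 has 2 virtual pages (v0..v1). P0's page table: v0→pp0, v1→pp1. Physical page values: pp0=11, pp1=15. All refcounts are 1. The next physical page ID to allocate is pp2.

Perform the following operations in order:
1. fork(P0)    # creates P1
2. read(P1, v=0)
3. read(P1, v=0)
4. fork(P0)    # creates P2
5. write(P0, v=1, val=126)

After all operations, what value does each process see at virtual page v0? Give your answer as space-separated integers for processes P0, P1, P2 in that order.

Op 1: fork(P0) -> P1. 2 ppages; refcounts: pp0:2 pp1:2
Op 2: read(P1, v0) -> 11. No state change.
Op 3: read(P1, v0) -> 11. No state change.
Op 4: fork(P0) -> P2. 2 ppages; refcounts: pp0:3 pp1:3
Op 5: write(P0, v1, 126). refcount(pp1)=3>1 -> COPY to pp2. 3 ppages; refcounts: pp0:3 pp1:2 pp2:1
P0: v0 -> pp0 = 11
P1: v0 -> pp0 = 11
P2: v0 -> pp0 = 11

Answer: 11 11 11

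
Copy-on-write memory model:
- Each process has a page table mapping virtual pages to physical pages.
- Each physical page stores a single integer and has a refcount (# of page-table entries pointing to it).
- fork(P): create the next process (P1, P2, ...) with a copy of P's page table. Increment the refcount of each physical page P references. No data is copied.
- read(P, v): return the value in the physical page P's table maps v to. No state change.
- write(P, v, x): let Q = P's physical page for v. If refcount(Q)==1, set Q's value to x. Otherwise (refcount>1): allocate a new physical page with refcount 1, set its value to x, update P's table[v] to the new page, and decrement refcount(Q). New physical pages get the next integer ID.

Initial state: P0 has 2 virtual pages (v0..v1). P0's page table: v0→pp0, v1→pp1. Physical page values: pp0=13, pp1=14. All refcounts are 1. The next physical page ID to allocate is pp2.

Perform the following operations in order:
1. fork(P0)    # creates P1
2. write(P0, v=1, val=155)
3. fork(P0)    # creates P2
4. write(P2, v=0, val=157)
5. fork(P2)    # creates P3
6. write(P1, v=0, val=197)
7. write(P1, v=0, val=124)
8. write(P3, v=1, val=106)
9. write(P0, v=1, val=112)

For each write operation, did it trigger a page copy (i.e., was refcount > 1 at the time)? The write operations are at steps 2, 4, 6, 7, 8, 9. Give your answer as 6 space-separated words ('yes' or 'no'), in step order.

Op 1: fork(P0) -> P1. 2 ppages; refcounts: pp0:2 pp1:2
Op 2: write(P0, v1, 155). refcount(pp1)=2>1 -> COPY to pp2. 3 ppages; refcounts: pp0:2 pp1:1 pp2:1
Op 3: fork(P0) -> P2. 3 ppages; refcounts: pp0:3 pp1:1 pp2:2
Op 4: write(P2, v0, 157). refcount(pp0)=3>1 -> COPY to pp3. 4 ppages; refcounts: pp0:2 pp1:1 pp2:2 pp3:1
Op 5: fork(P2) -> P3. 4 ppages; refcounts: pp0:2 pp1:1 pp2:3 pp3:2
Op 6: write(P1, v0, 197). refcount(pp0)=2>1 -> COPY to pp4. 5 ppages; refcounts: pp0:1 pp1:1 pp2:3 pp3:2 pp4:1
Op 7: write(P1, v0, 124). refcount(pp4)=1 -> write in place. 5 ppages; refcounts: pp0:1 pp1:1 pp2:3 pp3:2 pp4:1
Op 8: write(P3, v1, 106). refcount(pp2)=3>1 -> COPY to pp5. 6 ppages; refcounts: pp0:1 pp1:1 pp2:2 pp3:2 pp4:1 pp5:1
Op 9: write(P0, v1, 112). refcount(pp2)=2>1 -> COPY to pp6. 7 ppages; refcounts: pp0:1 pp1:1 pp2:1 pp3:2 pp4:1 pp5:1 pp6:1

yes yes yes no yes yes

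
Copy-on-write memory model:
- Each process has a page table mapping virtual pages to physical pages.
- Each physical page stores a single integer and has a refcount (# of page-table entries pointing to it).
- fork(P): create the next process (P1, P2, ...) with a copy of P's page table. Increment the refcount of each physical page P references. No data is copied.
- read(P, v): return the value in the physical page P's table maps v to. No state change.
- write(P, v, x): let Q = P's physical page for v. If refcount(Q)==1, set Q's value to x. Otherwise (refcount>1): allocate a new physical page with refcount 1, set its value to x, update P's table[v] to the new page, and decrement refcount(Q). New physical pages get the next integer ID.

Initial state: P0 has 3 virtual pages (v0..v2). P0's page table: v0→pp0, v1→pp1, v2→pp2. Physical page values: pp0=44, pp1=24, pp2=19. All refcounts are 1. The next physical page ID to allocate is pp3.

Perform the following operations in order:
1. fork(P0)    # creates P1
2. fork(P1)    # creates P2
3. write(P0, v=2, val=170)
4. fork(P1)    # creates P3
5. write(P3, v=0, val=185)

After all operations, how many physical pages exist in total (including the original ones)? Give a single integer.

Op 1: fork(P0) -> P1. 3 ppages; refcounts: pp0:2 pp1:2 pp2:2
Op 2: fork(P1) -> P2. 3 ppages; refcounts: pp0:3 pp1:3 pp2:3
Op 3: write(P0, v2, 170). refcount(pp2)=3>1 -> COPY to pp3. 4 ppages; refcounts: pp0:3 pp1:3 pp2:2 pp3:1
Op 4: fork(P1) -> P3. 4 ppages; refcounts: pp0:4 pp1:4 pp2:3 pp3:1
Op 5: write(P3, v0, 185). refcount(pp0)=4>1 -> COPY to pp4. 5 ppages; refcounts: pp0:3 pp1:4 pp2:3 pp3:1 pp4:1

Answer: 5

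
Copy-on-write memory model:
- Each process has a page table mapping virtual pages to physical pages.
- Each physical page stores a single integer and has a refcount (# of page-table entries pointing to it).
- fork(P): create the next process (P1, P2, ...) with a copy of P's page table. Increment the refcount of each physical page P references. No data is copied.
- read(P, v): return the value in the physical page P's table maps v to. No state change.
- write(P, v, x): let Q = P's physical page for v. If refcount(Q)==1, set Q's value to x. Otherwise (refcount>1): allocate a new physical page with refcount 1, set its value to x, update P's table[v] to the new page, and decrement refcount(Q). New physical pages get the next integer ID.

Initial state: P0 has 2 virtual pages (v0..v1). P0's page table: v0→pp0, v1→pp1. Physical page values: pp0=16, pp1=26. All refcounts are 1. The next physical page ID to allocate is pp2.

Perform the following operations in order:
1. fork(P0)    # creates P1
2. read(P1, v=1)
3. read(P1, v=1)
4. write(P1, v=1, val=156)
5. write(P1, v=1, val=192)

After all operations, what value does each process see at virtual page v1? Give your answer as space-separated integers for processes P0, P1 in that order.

Op 1: fork(P0) -> P1. 2 ppages; refcounts: pp0:2 pp1:2
Op 2: read(P1, v1) -> 26. No state change.
Op 3: read(P1, v1) -> 26. No state change.
Op 4: write(P1, v1, 156). refcount(pp1)=2>1 -> COPY to pp2. 3 ppages; refcounts: pp0:2 pp1:1 pp2:1
Op 5: write(P1, v1, 192). refcount(pp2)=1 -> write in place. 3 ppages; refcounts: pp0:2 pp1:1 pp2:1
P0: v1 -> pp1 = 26
P1: v1 -> pp2 = 192

Answer: 26 192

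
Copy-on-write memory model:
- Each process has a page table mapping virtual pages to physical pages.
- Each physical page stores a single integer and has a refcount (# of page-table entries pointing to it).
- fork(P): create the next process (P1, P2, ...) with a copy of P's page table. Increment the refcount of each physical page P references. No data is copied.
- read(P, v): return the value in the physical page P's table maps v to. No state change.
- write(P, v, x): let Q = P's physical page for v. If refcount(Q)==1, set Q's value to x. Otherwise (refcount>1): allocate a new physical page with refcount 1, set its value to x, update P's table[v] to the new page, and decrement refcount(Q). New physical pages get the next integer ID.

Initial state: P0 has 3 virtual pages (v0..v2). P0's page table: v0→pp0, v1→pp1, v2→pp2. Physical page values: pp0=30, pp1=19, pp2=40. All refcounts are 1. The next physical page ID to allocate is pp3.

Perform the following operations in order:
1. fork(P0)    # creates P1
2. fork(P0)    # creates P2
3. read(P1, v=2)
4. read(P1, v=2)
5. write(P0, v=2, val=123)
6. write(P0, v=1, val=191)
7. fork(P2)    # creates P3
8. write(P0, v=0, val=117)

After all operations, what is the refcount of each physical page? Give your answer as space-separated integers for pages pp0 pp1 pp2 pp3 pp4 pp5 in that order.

Answer: 3 3 3 1 1 1

Derivation:
Op 1: fork(P0) -> P1. 3 ppages; refcounts: pp0:2 pp1:2 pp2:2
Op 2: fork(P0) -> P2. 3 ppages; refcounts: pp0:3 pp1:3 pp2:3
Op 3: read(P1, v2) -> 40. No state change.
Op 4: read(P1, v2) -> 40. No state change.
Op 5: write(P0, v2, 123). refcount(pp2)=3>1 -> COPY to pp3. 4 ppages; refcounts: pp0:3 pp1:3 pp2:2 pp3:1
Op 6: write(P0, v1, 191). refcount(pp1)=3>1 -> COPY to pp4. 5 ppages; refcounts: pp0:3 pp1:2 pp2:2 pp3:1 pp4:1
Op 7: fork(P2) -> P3. 5 ppages; refcounts: pp0:4 pp1:3 pp2:3 pp3:1 pp4:1
Op 8: write(P0, v0, 117). refcount(pp0)=4>1 -> COPY to pp5. 6 ppages; refcounts: pp0:3 pp1:3 pp2:3 pp3:1 pp4:1 pp5:1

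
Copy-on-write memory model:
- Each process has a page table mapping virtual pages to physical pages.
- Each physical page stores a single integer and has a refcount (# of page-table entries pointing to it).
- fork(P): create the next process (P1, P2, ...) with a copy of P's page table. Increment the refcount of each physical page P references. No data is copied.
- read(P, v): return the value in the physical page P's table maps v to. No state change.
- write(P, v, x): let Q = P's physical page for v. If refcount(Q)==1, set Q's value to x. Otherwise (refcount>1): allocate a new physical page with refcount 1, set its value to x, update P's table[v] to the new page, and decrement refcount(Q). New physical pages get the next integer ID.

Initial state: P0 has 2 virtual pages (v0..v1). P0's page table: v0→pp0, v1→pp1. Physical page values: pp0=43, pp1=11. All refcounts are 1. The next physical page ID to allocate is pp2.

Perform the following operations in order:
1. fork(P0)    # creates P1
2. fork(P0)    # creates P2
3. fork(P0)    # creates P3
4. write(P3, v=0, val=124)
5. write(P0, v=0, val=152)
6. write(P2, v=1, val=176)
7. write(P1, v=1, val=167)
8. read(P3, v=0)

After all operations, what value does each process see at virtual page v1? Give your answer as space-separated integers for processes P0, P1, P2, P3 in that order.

Op 1: fork(P0) -> P1. 2 ppages; refcounts: pp0:2 pp1:2
Op 2: fork(P0) -> P2. 2 ppages; refcounts: pp0:3 pp1:3
Op 3: fork(P0) -> P3. 2 ppages; refcounts: pp0:4 pp1:4
Op 4: write(P3, v0, 124). refcount(pp0)=4>1 -> COPY to pp2. 3 ppages; refcounts: pp0:3 pp1:4 pp2:1
Op 5: write(P0, v0, 152). refcount(pp0)=3>1 -> COPY to pp3. 4 ppages; refcounts: pp0:2 pp1:4 pp2:1 pp3:1
Op 6: write(P2, v1, 176). refcount(pp1)=4>1 -> COPY to pp4. 5 ppages; refcounts: pp0:2 pp1:3 pp2:1 pp3:1 pp4:1
Op 7: write(P1, v1, 167). refcount(pp1)=3>1 -> COPY to pp5. 6 ppages; refcounts: pp0:2 pp1:2 pp2:1 pp3:1 pp4:1 pp5:1
Op 8: read(P3, v0) -> 124. No state change.
P0: v1 -> pp1 = 11
P1: v1 -> pp5 = 167
P2: v1 -> pp4 = 176
P3: v1 -> pp1 = 11

Answer: 11 167 176 11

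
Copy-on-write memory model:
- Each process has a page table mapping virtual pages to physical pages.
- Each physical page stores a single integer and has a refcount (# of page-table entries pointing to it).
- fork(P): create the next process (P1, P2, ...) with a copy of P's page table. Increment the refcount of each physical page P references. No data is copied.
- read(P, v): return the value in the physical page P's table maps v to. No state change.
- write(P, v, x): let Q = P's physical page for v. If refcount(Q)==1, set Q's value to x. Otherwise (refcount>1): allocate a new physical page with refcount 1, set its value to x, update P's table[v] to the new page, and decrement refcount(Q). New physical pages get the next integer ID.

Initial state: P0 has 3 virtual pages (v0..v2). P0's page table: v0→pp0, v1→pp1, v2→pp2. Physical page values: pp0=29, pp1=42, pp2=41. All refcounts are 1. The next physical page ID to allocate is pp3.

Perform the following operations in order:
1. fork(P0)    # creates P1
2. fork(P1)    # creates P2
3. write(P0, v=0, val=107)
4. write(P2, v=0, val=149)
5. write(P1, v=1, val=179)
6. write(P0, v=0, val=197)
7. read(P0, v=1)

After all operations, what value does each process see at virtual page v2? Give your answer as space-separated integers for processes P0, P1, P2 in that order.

Answer: 41 41 41

Derivation:
Op 1: fork(P0) -> P1. 3 ppages; refcounts: pp0:2 pp1:2 pp2:2
Op 2: fork(P1) -> P2. 3 ppages; refcounts: pp0:3 pp1:3 pp2:3
Op 3: write(P0, v0, 107). refcount(pp0)=3>1 -> COPY to pp3. 4 ppages; refcounts: pp0:2 pp1:3 pp2:3 pp3:1
Op 4: write(P2, v0, 149). refcount(pp0)=2>1 -> COPY to pp4. 5 ppages; refcounts: pp0:1 pp1:3 pp2:3 pp3:1 pp4:1
Op 5: write(P1, v1, 179). refcount(pp1)=3>1 -> COPY to pp5. 6 ppages; refcounts: pp0:1 pp1:2 pp2:3 pp3:1 pp4:1 pp5:1
Op 6: write(P0, v0, 197). refcount(pp3)=1 -> write in place. 6 ppages; refcounts: pp0:1 pp1:2 pp2:3 pp3:1 pp4:1 pp5:1
Op 7: read(P0, v1) -> 42. No state change.
P0: v2 -> pp2 = 41
P1: v2 -> pp2 = 41
P2: v2 -> pp2 = 41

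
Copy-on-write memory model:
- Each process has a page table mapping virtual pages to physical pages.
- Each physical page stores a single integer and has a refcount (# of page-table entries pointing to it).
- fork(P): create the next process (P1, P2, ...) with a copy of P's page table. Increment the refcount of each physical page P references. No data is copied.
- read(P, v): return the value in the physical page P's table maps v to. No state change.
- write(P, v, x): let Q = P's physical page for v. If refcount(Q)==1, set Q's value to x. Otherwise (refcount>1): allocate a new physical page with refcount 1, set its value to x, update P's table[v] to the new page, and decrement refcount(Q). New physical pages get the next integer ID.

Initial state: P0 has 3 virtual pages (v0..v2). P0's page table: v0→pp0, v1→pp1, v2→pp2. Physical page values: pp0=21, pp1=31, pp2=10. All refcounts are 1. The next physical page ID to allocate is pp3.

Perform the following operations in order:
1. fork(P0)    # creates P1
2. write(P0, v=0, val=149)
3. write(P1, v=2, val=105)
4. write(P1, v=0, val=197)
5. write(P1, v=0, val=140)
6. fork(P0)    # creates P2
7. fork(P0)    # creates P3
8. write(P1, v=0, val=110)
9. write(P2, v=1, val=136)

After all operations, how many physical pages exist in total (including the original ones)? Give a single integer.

Op 1: fork(P0) -> P1. 3 ppages; refcounts: pp0:2 pp1:2 pp2:2
Op 2: write(P0, v0, 149). refcount(pp0)=2>1 -> COPY to pp3. 4 ppages; refcounts: pp0:1 pp1:2 pp2:2 pp3:1
Op 3: write(P1, v2, 105). refcount(pp2)=2>1 -> COPY to pp4. 5 ppages; refcounts: pp0:1 pp1:2 pp2:1 pp3:1 pp4:1
Op 4: write(P1, v0, 197). refcount(pp0)=1 -> write in place. 5 ppages; refcounts: pp0:1 pp1:2 pp2:1 pp3:1 pp4:1
Op 5: write(P1, v0, 140). refcount(pp0)=1 -> write in place. 5 ppages; refcounts: pp0:1 pp1:2 pp2:1 pp3:1 pp4:1
Op 6: fork(P0) -> P2. 5 ppages; refcounts: pp0:1 pp1:3 pp2:2 pp3:2 pp4:1
Op 7: fork(P0) -> P3. 5 ppages; refcounts: pp0:1 pp1:4 pp2:3 pp3:3 pp4:1
Op 8: write(P1, v0, 110). refcount(pp0)=1 -> write in place. 5 ppages; refcounts: pp0:1 pp1:4 pp2:3 pp3:3 pp4:1
Op 9: write(P2, v1, 136). refcount(pp1)=4>1 -> COPY to pp5. 6 ppages; refcounts: pp0:1 pp1:3 pp2:3 pp3:3 pp4:1 pp5:1

Answer: 6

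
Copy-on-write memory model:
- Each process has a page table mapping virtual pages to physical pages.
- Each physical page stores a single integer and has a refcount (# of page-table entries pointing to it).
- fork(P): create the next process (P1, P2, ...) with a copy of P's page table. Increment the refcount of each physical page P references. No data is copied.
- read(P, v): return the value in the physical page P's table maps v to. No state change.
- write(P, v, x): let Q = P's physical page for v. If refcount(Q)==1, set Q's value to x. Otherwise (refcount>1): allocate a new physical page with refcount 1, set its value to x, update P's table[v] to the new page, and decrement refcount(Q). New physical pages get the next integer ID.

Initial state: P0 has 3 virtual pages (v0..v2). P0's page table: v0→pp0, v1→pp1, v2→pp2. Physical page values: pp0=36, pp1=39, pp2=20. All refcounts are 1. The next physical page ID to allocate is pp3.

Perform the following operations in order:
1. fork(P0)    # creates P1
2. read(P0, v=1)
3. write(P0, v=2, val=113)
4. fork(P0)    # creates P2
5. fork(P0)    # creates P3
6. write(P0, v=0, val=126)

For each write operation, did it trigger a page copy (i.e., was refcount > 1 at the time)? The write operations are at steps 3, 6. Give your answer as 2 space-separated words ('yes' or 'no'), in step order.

Op 1: fork(P0) -> P1. 3 ppages; refcounts: pp0:2 pp1:2 pp2:2
Op 2: read(P0, v1) -> 39. No state change.
Op 3: write(P0, v2, 113). refcount(pp2)=2>1 -> COPY to pp3. 4 ppages; refcounts: pp0:2 pp1:2 pp2:1 pp3:1
Op 4: fork(P0) -> P2. 4 ppages; refcounts: pp0:3 pp1:3 pp2:1 pp3:2
Op 5: fork(P0) -> P3. 4 ppages; refcounts: pp0:4 pp1:4 pp2:1 pp3:3
Op 6: write(P0, v0, 126). refcount(pp0)=4>1 -> COPY to pp4. 5 ppages; refcounts: pp0:3 pp1:4 pp2:1 pp3:3 pp4:1

yes yes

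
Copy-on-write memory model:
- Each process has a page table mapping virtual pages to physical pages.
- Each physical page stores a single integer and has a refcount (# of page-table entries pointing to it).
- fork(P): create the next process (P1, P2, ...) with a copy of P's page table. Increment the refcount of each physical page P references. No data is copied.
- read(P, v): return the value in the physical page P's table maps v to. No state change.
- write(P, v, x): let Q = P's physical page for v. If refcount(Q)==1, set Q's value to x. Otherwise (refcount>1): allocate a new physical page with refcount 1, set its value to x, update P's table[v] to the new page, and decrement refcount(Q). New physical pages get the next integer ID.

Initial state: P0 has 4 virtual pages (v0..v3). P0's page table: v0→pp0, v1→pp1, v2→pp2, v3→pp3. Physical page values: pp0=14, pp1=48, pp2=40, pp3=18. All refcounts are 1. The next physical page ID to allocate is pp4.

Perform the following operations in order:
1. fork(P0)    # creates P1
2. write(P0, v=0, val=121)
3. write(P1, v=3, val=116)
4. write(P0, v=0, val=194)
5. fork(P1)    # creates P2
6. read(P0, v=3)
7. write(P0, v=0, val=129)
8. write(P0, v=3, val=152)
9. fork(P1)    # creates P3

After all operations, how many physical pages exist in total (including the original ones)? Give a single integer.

Op 1: fork(P0) -> P1. 4 ppages; refcounts: pp0:2 pp1:2 pp2:2 pp3:2
Op 2: write(P0, v0, 121). refcount(pp0)=2>1 -> COPY to pp4. 5 ppages; refcounts: pp0:1 pp1:2 pp2:2 pp3:2 pp4:1
Op 3: write(P1, v3, 116). refcount(pp3)=2>1 -> COPY to pp5. 6 ppages; refcounts: pp0:1 pp1:2 pp2:2 pp3:1 pp4:1 pp5:1
Op 4: write(P0, v0, 194). refcount(pp4)=1 -> write in place. 6 ppages; refcounts: pp0:1 pp1:2 pp2:2 pp3:1 pp4:1 pp5:1
Op 5: fork(P1) -> P2. 6 ppages; refcounts: pp0:2 pp1:3 pp2:3 pp3:1 pp4:1 pp5:2
Op 6: read(P0, v3) -> 18. No state change.
Op 7: write(P0, v0, 129). refcount(pp4)=1 -> write in place. 6 ppages; refcounts: pp0:2 pp1:3 pp2:3 pp3:1 pp4:1 pp5:2
Op 8: write(P0, v3, 152). refcount(pp3)=1 -> write in place. 6 ppages; refcounts: pp0:2 pp1:3 pp2:3 pp3:1 pp4:1 pp5:2
Op 9: fork(P1) -> P3. 6 ppages; refcounts: pp0:3 pp1:4 pp2:4 pp3:1 pp4:1 pp5:3

Answer: 6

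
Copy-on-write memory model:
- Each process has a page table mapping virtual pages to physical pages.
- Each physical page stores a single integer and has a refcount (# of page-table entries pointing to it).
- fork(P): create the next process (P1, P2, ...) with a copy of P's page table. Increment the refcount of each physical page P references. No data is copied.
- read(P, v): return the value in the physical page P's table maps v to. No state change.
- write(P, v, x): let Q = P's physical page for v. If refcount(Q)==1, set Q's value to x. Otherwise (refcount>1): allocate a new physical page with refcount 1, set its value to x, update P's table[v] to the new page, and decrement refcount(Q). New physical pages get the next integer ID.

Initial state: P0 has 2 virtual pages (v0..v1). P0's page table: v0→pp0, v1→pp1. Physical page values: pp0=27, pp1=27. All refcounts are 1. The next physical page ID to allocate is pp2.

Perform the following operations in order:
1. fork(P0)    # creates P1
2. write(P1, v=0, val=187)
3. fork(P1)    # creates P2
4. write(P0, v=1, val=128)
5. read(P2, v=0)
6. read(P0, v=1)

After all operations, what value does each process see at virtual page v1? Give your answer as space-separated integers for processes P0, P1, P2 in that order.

Op 1: fork(P0) -> P1. 2 ppages; refcounts: pp0:2 pp1:2
Op 2: write(P1, v0, 187). refcount(pp0)=2>1 -> COPY to pp2. 3 ppages; refcounts: pp0:1 pp1:2 pp2:1
Op 3: fork(P1) -> P2. 3 ppages; refcounts: pp0:1 pp1:3 pp2:2
Op 4: write(P0, v1, 128). refcount(pp1)=3>1 -> COPY to pp3. 4 ppages; refcounts: pp0:1 pp1:2 pp2:2 pp3:1
Op 5: read(P2, v0) -> 187. No state change.
Op 6: read(P0, v1) -> 128. No state change.
P0: v1 -> pp3 = 128
P1: v1 -> pp1 = 27
P2: v1 -> pp1 = 27

Answer: 128 27 27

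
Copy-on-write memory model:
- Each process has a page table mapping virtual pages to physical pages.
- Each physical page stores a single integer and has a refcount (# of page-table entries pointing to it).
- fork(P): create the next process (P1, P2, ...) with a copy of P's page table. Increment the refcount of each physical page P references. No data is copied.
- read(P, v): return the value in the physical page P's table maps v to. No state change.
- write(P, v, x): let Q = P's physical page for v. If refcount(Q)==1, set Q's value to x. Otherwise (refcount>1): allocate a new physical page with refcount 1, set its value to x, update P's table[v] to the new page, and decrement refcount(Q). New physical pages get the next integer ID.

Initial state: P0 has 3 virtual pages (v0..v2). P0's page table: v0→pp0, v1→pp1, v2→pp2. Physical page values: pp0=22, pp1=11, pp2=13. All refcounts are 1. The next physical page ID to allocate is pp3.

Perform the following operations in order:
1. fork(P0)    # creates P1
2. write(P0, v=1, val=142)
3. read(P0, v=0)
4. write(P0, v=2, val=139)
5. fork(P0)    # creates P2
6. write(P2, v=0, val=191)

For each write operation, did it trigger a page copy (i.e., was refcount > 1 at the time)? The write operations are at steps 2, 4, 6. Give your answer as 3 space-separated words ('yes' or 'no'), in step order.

Op 1: fork(P0) -> P1. 3 ppages; refcounts: pp0:2 pp1:2 pp2:2
Op 2: write(P0, v1, 142). refcount(pp1)=2>1 -> COPY to pp3. 4 ppages; refcounts: pp0:2 pp1:1 pp2:2 pp3:1
Op 3: read(P0, v0) -> 22. No state change.
Op 4: write(P0, v2, 139). refcount(pp2)=2>1 -> COPY to pp4. 5 ppages; refcounts: pp0:2 pp1:1 pp2:1 pp3:1 pp4:1
Op 5: fork(P0) -> P2. 5 ppages; refcounts: pp0:3 pp1:1 pp2:1 pp3:2 pp4:2
Op 6: write(P2, v0, 191). refcount(pp0)=3>1 -> COPY to pp5. 6 ppages; refcounts: pp0:2 pp1:1 pp2:1 pp3:2 pp4:2 pp5:1

yes yes yes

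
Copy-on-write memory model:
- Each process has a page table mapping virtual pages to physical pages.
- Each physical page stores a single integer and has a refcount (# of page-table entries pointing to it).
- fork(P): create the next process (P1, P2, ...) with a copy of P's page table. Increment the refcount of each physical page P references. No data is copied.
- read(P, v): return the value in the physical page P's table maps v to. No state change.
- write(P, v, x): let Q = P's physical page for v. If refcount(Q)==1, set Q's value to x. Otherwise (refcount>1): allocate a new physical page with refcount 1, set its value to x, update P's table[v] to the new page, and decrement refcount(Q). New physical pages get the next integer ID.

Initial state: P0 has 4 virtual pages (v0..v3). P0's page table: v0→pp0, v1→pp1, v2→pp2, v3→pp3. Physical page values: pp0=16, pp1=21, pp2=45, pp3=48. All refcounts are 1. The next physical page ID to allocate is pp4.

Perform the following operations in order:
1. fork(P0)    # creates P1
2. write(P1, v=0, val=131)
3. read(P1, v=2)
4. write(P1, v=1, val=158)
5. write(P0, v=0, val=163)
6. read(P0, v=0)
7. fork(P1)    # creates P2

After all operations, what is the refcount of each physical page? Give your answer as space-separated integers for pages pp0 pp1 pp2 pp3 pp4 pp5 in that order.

Answer: 1 1 3 3 2 2

Derivation:
Op 1: fork(P0) -> P1. 4 ppages; refcounts: pp0:2 pp1:2 pp2:2 pp3:2
Op 2: write(P1, v0, 131). refcount(pp0)=2>1 -> COPY to pp4. 5 ppages; refcounts: pp0:1 pp1:2 pp2:2 pp3:2 pp4:1
Op 3: read(P1, v2) -> 45. No state change.
Op 4: write(P1, v1, 158). refcount(pp1)=2>1 -> COPY to pp5. 6 ppages; refcounts: pp0:1 pp1:1 pp2:2 pp3:2 pp4:1 pp5:1
Op 5: write(P0, v0, 163). refcount(pp0)=1 -> write in place. 6 ppages; refcounts: pp0:1 pp1:1 pp2:2 pp3:2 pp4:1 pp5:1
Op 6: read(P0, v0) -> 163. No state change.
Op 7: fork(P1) -> P2. 6 ppages; refcounts: pp0:1 pp1:1 pp2:3 pp3:3 pp4:2 pp5:2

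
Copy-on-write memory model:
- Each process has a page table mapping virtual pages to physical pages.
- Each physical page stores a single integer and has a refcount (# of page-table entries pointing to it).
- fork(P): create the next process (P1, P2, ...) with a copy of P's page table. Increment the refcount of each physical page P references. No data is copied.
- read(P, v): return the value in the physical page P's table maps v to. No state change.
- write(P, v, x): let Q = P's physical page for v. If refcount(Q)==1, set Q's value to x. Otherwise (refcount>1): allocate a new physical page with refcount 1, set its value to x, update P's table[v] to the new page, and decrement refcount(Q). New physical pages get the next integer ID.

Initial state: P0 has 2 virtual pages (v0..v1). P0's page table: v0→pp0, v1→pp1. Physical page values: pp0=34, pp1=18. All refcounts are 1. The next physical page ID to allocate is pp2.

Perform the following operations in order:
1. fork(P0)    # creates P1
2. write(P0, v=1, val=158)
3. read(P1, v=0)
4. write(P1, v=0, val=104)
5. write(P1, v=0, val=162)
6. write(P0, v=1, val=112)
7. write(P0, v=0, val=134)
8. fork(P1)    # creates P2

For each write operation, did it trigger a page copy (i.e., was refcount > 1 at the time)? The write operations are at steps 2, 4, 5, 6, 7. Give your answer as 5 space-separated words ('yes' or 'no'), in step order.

Op 1: fork(P0) -> P1. 2 ppages; refcounts: pp0:2 pp1:2
Op 2: write(P0, v1, 158). refcount(pp1)=2>1 -> COPY to pp2. 3 ppages; refcounts: pp0:2 pp1:1 pp2:1
Op 3: read(P1, v0) -> 34. No state change.
Op 4: write(P1, v0, 104). refcount(pp0)=2>1 -> COPY to pp3. 4 ppages; refcounts: pp0:1 pp1:1 pp2:1 pp3:1
Op 5: write(P1, v0, 162). refcount(pp3)=1 -> write in place. 4 ppages; refcounts: pp0:1 pp1:1 pp2:1 pp3:1
Op 6: write(P0, v1, 112). refcount(pp2)=1 -> write in place. 4 ppages; refcounts: pp0:1 pp1:1 pp2:1 pp3:1
Op 7: write(P0, v0, 134). refcount(pp0)=1 -> write in place. 4 ppages; refcounts: pp0:1 pp1:1 pp2:1 pp3:1
Op 8: fork(P1) -> P2. 4 ppages; refcounts: pp0:1 pp1:2 pp2:1 pp3:2

yes yes no no no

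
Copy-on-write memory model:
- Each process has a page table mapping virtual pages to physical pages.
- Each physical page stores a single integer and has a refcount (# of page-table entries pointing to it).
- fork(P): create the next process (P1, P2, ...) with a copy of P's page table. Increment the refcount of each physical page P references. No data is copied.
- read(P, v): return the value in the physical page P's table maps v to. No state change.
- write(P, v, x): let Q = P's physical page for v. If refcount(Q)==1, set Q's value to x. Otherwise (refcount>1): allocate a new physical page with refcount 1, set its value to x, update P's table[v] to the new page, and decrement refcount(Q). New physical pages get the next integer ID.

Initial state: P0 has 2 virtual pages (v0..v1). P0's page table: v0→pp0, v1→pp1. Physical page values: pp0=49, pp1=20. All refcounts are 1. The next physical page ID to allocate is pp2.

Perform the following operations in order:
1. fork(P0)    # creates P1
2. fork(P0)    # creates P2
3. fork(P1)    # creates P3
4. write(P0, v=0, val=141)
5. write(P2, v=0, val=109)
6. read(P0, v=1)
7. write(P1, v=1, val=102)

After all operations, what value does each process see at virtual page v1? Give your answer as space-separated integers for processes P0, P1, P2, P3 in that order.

Op 1: fork(P0) -> P1. 2 ppages; refcounts: pp0:2 pp1:2
Op 2: fork(P0) -> P2. 2 ppages; refcounts: pp0:3 pp1:3
Op 3: fork(P1) -> P3. 2 ppages; refcounts: pp0:4 pp1:4
Op 4: write(P0, v0, 141). refcount(pp0)=4>1 -> COPY to pp2. 3 ppages; refcounts: pp0:3 pp1:4 pp2:1
Op 5: write(P2, v0, 109). refcount(pp0)=3>1 -> COPY to pp3. 4 ppages; refcounts: pp0:2 pp1:4 pp2:1 pp3:1
Op 6: read(P0, v1) -> 20. No state change.
Op 7: write(P1, v1, 102). refcount(pp1)=4>1 -> COPY to pp4. 5 ppages; refcounts: pp0:2 pp1:3 pp2:1 pp3:1 pp4:1
P0: v1 -> pp1 = 20
P1: v1 -> pp4 = 102
P2: v1 -> pp1 = 20
P3: v1 -> pp1 = 20

Answer: 20 102 20 20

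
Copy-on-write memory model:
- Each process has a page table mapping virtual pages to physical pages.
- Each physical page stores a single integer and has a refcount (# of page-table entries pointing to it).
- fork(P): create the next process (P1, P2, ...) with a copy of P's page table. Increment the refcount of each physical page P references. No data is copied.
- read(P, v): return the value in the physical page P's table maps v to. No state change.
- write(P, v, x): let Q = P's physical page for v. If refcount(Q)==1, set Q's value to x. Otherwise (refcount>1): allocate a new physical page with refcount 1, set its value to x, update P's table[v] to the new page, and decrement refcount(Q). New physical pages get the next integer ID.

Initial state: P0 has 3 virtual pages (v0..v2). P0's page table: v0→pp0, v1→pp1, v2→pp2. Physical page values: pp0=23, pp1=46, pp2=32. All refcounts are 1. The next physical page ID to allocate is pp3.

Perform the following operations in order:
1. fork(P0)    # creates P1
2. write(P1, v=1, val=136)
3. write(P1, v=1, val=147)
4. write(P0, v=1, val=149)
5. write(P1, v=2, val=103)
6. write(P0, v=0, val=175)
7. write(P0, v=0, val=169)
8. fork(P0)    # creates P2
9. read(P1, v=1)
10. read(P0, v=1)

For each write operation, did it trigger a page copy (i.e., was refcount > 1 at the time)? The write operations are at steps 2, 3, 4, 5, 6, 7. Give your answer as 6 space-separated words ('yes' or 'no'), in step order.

Op 1: fork(P0) -> P1. 3 ppages; refcounts: pp0:2 pp1:2 pp2:2
Op 2: write(P1, v1, 136). refcount(pp1)=2>1 -> COPY to pp3. 4 ppages; refcounts: pp0:2 pp1:1 pp2:2 pp3:1
Op 3: write(P1, v1, 147). refcount(pp3)=1 -> write in place. 4 ppages; refcounts: pp0:2 pp1:1 pp2:2 pp3:1
Op 4: write(P0, v1, 149). refcount(pp1)=1 -> write in place. 4 ppages; refcounts: pp0:2 pp1:1 pp2:2 pp3:1
Op 5: write(P1, v2, 103). refcount(pp2)=2>1 -> COPY to pp4. 5 ppages; refcounts: pp0:2 pp1:1 pp2:1 pp3:1 pp4:1
Op 6: write(P0, v0, 175). refcount(pp0)=2>1 -> COPY to pp5. 6 ppages; refcounts: pp0:1 pp1:1 pp2:1 pp3:1 pp4:1 pp5:1
Op 7: write(P0, v0, 169). refcount(pp5)=1 -> write in place. 6 ppages; refcounts: pp0:1 pp1:1 pp2:1 pp3:1 pp4:1 pp5:1
Op 8: fork(P0) -> P2. 6 ppages; refcounts: pp0:1 pp1:2 pp2:2 pp3:1 pp4:1 pp5:2
Op 9: read(P1, v1) -> 147. No state change.
Op 10: read(P0, v1) -> 149. No state change.

yes no no yes yes no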